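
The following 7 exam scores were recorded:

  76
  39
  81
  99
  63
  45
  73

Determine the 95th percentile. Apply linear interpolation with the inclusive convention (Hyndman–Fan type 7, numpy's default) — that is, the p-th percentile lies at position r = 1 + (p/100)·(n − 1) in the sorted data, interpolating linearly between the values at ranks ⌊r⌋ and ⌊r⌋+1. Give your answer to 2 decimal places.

93.60

Sorted: 39, 45, 63, 73, 76, 81, 99.
n = 7.
r = 1 + (95/100)·(7 − 1) = 1 + 5.7 = 6.7.
Rank 6 is 81 and rank 7 is 99.
Interpolate: 81 + 0.7·(99 − 81) = 81 + 0.7·18 = 93.6.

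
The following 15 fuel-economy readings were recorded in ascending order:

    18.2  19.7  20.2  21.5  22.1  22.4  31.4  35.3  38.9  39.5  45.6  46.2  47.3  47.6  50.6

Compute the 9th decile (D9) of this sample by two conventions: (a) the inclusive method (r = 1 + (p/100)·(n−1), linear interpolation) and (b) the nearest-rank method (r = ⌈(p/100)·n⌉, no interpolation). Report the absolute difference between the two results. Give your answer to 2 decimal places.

n = 15.
(a) r = 13.6; between ranks 13 (47.3) and 14 (47.6): 47.48.
(b) the nearest-rank method: rank 14 → 47.6.
|47.48 − 47.6| = 0.12.

0.12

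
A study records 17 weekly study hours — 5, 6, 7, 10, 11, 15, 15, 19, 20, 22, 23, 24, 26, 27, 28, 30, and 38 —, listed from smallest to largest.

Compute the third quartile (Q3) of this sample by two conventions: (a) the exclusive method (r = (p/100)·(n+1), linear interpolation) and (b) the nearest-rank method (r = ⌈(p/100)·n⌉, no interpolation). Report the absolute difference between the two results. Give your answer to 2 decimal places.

n = 17.
(a) r = 13.5; between ranks 13 (26) and 14 (27): 26.5.
(b) the nearest-rank method: rank 13 → 26.
|26.5 − 26| = 0.5.

0.50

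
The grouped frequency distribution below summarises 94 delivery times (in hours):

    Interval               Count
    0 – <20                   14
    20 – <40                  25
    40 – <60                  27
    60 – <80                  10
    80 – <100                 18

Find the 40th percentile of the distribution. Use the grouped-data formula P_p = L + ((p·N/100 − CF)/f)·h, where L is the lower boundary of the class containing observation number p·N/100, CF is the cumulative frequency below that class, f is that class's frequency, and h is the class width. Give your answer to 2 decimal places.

N = 94; target position k = 40/100 · 94 = 37.6.
Cumulative frequencies: 14, 39, 66, 76, 94.
Observation 37.6 falls in the class 20 – <40.
L = 20, CF = 14, f = 25, h = 20.
P40 = 20 + ((37.6 − 14)/25)·20 = 20 + 18.88 = 38.88.

38.88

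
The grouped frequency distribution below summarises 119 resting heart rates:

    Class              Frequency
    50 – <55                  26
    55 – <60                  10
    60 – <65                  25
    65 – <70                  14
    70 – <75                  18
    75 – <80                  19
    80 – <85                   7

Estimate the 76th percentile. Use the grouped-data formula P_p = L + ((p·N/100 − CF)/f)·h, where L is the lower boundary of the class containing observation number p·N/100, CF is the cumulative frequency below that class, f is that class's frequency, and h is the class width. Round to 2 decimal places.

74.29

N = 119; target position k = 76/100 · 119 = 90.44.
Cumulative frequencies: 26, 36, 61, 75, 93, 112, 119.
Observation 90.44 falls in the class 70 – <75.
L = 70, CF = 75, f = 18, h = 5.
P76 = 70 + ((90.44 − 75)/18)·5 = 70 + 4.28889 = 74.2889.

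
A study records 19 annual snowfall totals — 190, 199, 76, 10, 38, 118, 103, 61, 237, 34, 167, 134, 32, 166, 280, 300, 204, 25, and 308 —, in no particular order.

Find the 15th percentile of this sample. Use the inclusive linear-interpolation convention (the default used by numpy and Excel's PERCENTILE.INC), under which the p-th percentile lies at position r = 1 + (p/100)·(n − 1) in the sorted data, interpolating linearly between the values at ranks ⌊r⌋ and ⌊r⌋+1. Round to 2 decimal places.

Sorted: 10, 25, 32, 34, 38, 61, 76, 103, 118, 134, 166, 167, 190, 199, 204, 237, 280, 300, 308.
n = 19.
r = 1 + (15/100)·(19 − 1) = 1 + 2.7 = 3.7.
Rank 3 is 32 and rank 4 is 34.
Interpolate: 32 + 0.7·(34 − 32) = 32 + 0.7·2 = 33.4.

33.40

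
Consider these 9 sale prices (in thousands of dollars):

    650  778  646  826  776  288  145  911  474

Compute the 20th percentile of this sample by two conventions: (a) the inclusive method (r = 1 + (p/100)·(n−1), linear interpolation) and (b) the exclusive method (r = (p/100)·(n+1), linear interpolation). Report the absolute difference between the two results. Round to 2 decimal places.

Sorted: 145, 288, 474, 646, 650, 776, 778, 826, 911.
n = 9.
(a) r = 2.6; between ranks 2 (288) and 3 (474): 399.6.
(b) r = 2 → value at rank 2 = 288.
|399.6 − 288| = 111.6.

111.60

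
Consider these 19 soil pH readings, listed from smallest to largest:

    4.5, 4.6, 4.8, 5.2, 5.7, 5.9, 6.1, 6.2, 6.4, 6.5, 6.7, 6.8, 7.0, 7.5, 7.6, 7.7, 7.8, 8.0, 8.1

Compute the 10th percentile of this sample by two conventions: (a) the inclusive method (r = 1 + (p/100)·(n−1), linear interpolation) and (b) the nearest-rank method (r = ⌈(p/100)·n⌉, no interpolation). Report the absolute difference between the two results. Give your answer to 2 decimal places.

n = 19.
(a) r = 2.8; between ranks 2 (4.6) and 3 (4.8): 4.76.
(b) the nearest-rank method: rank 2 → 4.6.
|4.76 − 4.6| = 0.16.

0.16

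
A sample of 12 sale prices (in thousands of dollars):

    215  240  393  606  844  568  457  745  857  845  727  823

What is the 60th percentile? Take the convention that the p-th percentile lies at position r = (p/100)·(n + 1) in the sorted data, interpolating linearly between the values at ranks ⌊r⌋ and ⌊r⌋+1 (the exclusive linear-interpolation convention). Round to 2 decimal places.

741.40

Sorted: 215, 240, 393, 457, 568, 606, 727, 745, 823, 844, 845, 857.
n = 12.
r = (60/100)·(12 + 1) = 7.8.
Rank 7 is 727 and rank 8 is 745.
Interpolate: 727 + 0.8·(745 − 727) = 727 + 0.8·18 = 741.4.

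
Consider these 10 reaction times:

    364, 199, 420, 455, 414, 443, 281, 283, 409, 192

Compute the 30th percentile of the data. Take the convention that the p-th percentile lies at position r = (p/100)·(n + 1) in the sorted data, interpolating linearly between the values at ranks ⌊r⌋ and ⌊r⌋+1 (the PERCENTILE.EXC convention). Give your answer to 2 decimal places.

Sorted: 192, 199, 281, 283, 364, 409, 414, 420, 443, 455.
n = 10.
r = (30/100)·(10 + 1) = 3.3.
Rank 3 is 281 and rank 4 is 283.
Interpolate: 281 + 0.3·(283 − 281) = 281 + 0.3·2 = 281.6.

281.60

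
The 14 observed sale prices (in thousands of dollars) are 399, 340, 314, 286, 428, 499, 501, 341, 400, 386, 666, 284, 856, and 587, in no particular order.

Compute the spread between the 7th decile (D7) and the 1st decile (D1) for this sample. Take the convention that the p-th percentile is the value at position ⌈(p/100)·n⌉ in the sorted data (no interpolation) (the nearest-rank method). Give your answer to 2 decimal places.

Sorted: 284, 286, 314, 340, 341, 386, 399, 400, 428, 499, 501, 587, 666, 856.
n = 14.
P10: rank ⌈10/100·14⌉ = 2 → 286.
P70: rank ⌈70/100·14⌉ = 10 → 499.
Difference: 499 − 286 = 213.

213.00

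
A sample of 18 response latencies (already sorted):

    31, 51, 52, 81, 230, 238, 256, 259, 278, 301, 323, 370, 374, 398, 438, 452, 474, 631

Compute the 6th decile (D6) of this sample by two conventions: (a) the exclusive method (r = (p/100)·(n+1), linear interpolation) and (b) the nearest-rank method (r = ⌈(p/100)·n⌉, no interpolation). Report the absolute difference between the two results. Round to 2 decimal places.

18.80

n = 18.
(a) r = 11.4; between ranks 11 (323) and 12 (370): 341.8.
(b) the nearest-rank method: rank 11 → 323.
|341.8 − 323| = 18.8.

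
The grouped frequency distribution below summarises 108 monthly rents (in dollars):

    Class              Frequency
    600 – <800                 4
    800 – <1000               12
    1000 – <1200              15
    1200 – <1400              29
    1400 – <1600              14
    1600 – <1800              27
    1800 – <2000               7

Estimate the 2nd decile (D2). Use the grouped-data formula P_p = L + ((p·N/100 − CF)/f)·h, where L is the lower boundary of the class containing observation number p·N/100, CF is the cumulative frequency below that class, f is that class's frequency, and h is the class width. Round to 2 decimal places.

N = 108; target position k = 20/100 · 108 = 21.6.
Cumulative frequencies: 4, 16, 31, 60, 74, 101, 108.
Observation 21.6 falls in the class 1000 – <1200.
L = 1000, CF = 16, f = 15, h = 200.
P20 = 1000 + ((21.6 − 16)/15)·200 = 1000 + 74.6667 = 1074.67.

1074.67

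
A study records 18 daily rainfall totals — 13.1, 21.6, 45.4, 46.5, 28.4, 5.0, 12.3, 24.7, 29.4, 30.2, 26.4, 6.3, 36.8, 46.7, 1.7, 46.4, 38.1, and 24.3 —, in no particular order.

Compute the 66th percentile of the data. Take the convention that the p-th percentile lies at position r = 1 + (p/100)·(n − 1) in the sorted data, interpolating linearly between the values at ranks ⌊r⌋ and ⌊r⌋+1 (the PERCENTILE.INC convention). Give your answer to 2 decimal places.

Sorted: 1.7, 5.0, 6.3, 12.3, 13.1, 21.6, 24.3, 24.7, 26.4, 28.4, 29.4, 30.2, 36.8, 38.1, 45.4, 46.4, 46.5, 46.7.
n = 18.
r = 1 + (66/100)·(18 − 1) = 1 + 11.22 = 12.22.
Rank 12 is 30.2 and rank 13 is 36.8.
Interpolate: 30.2 + 0.22·(36.8 − 30.2) = 30.2 + 0.22·6.6 = 31.652.

31.65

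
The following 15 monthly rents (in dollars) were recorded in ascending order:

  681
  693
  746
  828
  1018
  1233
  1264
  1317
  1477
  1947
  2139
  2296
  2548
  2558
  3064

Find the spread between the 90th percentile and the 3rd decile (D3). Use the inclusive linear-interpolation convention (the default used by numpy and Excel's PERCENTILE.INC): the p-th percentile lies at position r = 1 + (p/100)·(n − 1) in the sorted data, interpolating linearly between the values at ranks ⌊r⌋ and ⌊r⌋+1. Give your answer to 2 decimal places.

1493.00

n = 15.
P30: r = 5.2; ranks 5–6 are 1018, 1233; interpolating gives 1061.
P90: r = 13.6; ranks 13–14 are 2548, 2558; interpolating gives 2554.
Difference: 2554 − 1061 = 1493.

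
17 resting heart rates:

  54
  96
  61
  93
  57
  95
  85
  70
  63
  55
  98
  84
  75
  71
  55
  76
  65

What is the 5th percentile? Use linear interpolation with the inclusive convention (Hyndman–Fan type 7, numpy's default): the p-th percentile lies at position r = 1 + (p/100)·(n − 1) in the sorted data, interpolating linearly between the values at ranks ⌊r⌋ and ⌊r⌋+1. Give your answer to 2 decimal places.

Sorted: 54, 55, 55, 57, 61, 63, 65, 70, 71, 75, 76, 84, 85, 93, 95, 96, 98.
n = 17.
r = 1 + (5/100)·(17 − 1) = 1 + 0.8 = 1.8.
Rank 1 is 54 and rank 2 is 55.
Interpolate: 54 + 0.8·(55 − 54) = 54 + 0.8·1 = 54.8.

54.80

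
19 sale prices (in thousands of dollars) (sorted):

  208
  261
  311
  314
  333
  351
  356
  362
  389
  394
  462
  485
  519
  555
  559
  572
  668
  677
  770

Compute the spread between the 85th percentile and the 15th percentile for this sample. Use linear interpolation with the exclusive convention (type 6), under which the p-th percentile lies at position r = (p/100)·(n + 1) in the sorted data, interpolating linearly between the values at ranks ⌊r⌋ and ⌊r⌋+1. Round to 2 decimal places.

357.00

n = 19.
P15: r = 3 (integer) → 311.
P85: r = 17 (integer) → 668.
Difference: 668 − 311 = 357.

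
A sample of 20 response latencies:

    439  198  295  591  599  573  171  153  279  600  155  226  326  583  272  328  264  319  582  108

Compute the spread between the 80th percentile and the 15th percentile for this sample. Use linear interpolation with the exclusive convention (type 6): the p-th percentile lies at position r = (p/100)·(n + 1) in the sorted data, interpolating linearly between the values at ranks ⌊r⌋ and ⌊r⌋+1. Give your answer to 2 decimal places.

425.40

Sorted: 108, 153, 155, 171, 198, 226, 264, 272, 279, 295, 319, 326, 328, 439, 573, 582, 583, 591, 599, 600.
n = 20.
P15: r = 3.15; ranks 3–4 are 155, 171; interpolating gives 157.4.
P80: r = 16.8; ranks 16–17 are 582, 583; interpolating gives 582.8.
Difference: 582.8 − 157.4 = 425.4.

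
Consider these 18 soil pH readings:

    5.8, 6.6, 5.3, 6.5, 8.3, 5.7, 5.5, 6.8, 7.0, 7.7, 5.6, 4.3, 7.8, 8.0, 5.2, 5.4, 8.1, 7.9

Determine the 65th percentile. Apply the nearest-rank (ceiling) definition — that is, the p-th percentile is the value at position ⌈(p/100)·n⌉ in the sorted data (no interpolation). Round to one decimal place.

Sorted: 4.3, 5.2, 5.3, 5.4, 5.5, 5.6, 5.7, 5.8, 6.5, 6.6, 6.8, 7.0, 7.7, 7.8, 7.9, 8.0, 8.1, 8.3.
n = 18.
Position = ⌈65/100 · 18⌉ = ⌈11.7⌉ = 12.
The value at rank 12 is 7.0.

7.0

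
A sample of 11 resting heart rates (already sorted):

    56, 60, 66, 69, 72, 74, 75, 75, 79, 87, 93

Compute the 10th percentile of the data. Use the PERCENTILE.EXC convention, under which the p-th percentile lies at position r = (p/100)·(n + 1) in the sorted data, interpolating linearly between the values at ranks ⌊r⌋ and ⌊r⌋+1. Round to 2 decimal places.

56.80

n = 11.
r = (10/100)·(11 + 1) = 1.2.
Rank 1 is 56 and rank 2 is 60.
Interpolate: 56 + 0.2·(60 − 56) = 56 + 0.2·4 = 56.8.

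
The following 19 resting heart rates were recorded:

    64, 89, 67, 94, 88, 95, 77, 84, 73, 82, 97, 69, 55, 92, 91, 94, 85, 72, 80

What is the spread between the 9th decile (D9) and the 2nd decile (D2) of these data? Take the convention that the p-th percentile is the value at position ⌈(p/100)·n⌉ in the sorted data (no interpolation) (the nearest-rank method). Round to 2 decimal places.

Sorted: 55, 64, 67, 69, 72, 73, 77, 80, 82, 84, 85, 88, 89, 91, 92, 94, 94, 95, 97.
n = 19.
P20: rank ⌈20/100·19⌉ = 4 → 69.
P90: rank ⌈90/100·19⌉ = 18 → 95.
Difference: 95 − 69 = 26.

26.00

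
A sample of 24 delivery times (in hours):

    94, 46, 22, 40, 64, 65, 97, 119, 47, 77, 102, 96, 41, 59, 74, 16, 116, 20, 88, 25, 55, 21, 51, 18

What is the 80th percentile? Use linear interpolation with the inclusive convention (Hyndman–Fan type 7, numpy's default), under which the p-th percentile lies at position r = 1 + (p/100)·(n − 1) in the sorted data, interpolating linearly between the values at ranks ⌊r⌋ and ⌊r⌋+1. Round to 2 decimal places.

94.80

Sorted: 16, 18, 20, 21, 22, 25, 40, 41, 46, 47, 51, 55, 59, 64, 65, 74, 77, 88, 94, 96, 97, 102, 116, 119.
n = 24.
r = 1 + (80/100)·(24 − 1) = 1 + 18.4 = 19.4.
Rank 19 is 94 and rank 20 is 96.
Interpolate: 94 + 0.4·(96 − 94) = 94 + 0.4·2 = 94.8.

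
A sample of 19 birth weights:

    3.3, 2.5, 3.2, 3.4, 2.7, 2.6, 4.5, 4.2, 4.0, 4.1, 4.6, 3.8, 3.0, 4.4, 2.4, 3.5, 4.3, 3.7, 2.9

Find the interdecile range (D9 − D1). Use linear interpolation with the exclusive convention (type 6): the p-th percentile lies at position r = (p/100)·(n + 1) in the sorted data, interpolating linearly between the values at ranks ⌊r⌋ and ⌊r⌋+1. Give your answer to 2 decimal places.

2.00

Sorted: 2.4, 2.5, 2.6, 2.7, 2.9, 3.0, 3.2, 3.3, 3.4, 3.5, 3.7, 3.8, 4.0, 4.1, 4.2, 4.3, 4.4, 4.5, 4.6.
n = 19.
P10: r = 2 (integer) → 2.5.
P90: r = 18 (integer) → 4.5.
Difference: 4.5 − 2.5 = 2.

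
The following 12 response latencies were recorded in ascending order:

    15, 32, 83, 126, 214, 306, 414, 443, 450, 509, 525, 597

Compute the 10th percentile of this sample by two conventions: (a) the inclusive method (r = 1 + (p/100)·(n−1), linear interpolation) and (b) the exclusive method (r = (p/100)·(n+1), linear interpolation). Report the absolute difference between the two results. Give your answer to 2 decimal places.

n = 12.
(a) r = 2.1; between ranks 2 (32) and 3 (83): 37.1.
(b) r = 1.3; between ranks 1 (15) and 2 (32): 20.1.
|37.1 − 20.1| = 17.

17.00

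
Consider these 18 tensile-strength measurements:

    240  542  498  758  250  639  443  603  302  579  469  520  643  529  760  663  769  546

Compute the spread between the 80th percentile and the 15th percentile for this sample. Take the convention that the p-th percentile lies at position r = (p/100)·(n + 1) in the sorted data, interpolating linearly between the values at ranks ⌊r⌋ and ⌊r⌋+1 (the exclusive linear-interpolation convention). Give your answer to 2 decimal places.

387.80

Sorted: 240, 250, 302, 443, 469, 498, 520, 529, 542, 546, 579, 603, 639, 643, 663, 758, 760, 769.
n = 18.
P15: r = 2.85; ranks 2–3 are 250, 302; interpolating gives 294.2.
P80: r = 15.2; ranks 15–16 are 663, 758; interpolating gives 682.
Difference: 682 − 294.2 = 387.8.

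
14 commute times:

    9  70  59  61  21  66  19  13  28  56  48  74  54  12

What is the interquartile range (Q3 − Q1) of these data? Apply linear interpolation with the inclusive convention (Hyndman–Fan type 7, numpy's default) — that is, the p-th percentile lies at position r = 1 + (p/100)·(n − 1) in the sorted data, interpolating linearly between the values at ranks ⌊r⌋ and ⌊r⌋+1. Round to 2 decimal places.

41.00

Sorted: 9, 12, 13, 19, 21, 28, 48, 54, 56, 59, 61, 66, 70, 74.
n = 14.
P25: r = 4.25; ranks 4–5 are 19, 21; interpolating gives 19.5.
P75: r = 10.75; ranks 10–11 are 59, 61; interpolating gives 60.5.
Difference: 60.5 − 19.5 = 41.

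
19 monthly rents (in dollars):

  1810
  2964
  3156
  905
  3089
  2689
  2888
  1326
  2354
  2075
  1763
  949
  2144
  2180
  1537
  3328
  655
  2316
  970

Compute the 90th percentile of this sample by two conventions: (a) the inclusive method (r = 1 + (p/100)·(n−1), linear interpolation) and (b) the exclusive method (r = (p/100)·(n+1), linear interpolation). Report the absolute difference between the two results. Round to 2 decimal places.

53.60

Sorted: 655, 905, 949, 970, 1326, 1537, 1763, 1810, 2075, 2144, 2180, 2316, 2354, 2689, 2888, 2964, 3089, 3156, 3328.
n = 19.
(a) r = 17.2; between ranks 17 (3089) and 18 (3156): 3102.4.
(b) r = 18 → value at rank 18 = 3156.
|3102.4 − 3156| = 53.6.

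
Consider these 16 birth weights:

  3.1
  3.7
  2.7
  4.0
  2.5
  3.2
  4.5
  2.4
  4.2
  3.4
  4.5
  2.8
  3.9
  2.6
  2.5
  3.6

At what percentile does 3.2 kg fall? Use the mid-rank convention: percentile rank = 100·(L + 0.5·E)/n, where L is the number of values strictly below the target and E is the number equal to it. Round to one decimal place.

Sorted: 2.4, 2.5, 2.5, 2.6, 2.7, 2.8, 3.1, 3.2, 3.4, 3.6, 3.7, 3.9, 4.0, 4.2, 4.5, 4.5.
Count below 3.2: L = 7; count equal: E = 1; n = 16.
Percentile rank = 100·(7 + 0.5·1)/16 = 100·7.5/16 = 46.88.

46.9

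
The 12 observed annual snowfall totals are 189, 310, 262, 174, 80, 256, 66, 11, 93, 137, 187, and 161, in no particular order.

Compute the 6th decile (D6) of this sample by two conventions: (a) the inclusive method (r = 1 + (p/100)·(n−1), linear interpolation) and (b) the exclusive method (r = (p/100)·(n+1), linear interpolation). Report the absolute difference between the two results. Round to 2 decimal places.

2.60

Sorted: 11, 66, 80, 93, 137, 161, 174, 187, 189, 256, 262, 310.
n = 12.
(a) r = 7.6; between ranks 7 (174) and 8 (187): 181.8.
(b) r = 7.8; between ranks 7 (174) and 8 (187): 184.4.
|181.8 − 184.4| = 2.6.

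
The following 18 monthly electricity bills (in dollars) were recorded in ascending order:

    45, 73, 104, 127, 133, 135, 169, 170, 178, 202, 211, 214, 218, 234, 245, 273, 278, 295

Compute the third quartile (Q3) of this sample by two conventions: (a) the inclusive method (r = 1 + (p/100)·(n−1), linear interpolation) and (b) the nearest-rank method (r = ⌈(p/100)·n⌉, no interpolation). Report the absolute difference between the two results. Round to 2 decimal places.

4.00

n = 18.
(a) r = 13.75; between ranks 13 (218) and 14 (234): 230.
(b) the nearest-rank method: rank 14 → 234.
|230 − 234| = 4.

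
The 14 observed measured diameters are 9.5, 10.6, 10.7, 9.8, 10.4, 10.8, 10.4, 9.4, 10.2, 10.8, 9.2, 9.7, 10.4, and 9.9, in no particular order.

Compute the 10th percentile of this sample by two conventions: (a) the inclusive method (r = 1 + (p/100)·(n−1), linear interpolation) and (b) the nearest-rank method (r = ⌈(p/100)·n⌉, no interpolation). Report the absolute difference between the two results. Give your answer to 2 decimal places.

0.03

Sorted: 9.2, 9.4, 9.5, 9.7, 9.8, 9.9, 10.2, 10.4, 10.4, 10.4, 10.6, 10.7, 10.8, 10.8.
n = 14.
(a) r = 2.3; between ranks 2 (9.4) and 3 (9.5): 9.43.
(b) the nearest-rank method: rank 2 → 9.4.
|9.43 − 9.4| = 0.03.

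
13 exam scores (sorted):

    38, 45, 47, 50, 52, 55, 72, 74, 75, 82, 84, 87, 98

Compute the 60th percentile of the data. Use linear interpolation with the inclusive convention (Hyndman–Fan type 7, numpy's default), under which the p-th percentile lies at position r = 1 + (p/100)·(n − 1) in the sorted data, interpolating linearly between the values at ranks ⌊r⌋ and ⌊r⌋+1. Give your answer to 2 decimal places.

n = 13.
r = 1 + (60/100)·(13 − 1) = 1 + 7.2 = 8.2.
Rank 8 is 74 and rank 9 is 75.
Interpolate: 74 + 0.2·(75 − 74) = 74 + 0.2·1 = 74.2.

74.20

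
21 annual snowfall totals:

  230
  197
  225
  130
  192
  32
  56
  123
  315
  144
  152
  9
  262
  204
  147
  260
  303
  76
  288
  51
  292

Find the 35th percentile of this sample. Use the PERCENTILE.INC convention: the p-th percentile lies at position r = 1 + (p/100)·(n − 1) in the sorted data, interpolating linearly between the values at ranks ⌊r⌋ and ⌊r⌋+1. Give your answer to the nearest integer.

144

Sorted: 9, 32, 51, 56, 76, 123, 130, 144, 147, 152, 192, 197, 204, 225, 230, 260, 262, 288, 292, 303, 315.
n = 21.
r = 1 + (35/100)·(21 − 1) = 1 + 7 = 8.
r is an integer, so P35 is the value at rank 8: 144.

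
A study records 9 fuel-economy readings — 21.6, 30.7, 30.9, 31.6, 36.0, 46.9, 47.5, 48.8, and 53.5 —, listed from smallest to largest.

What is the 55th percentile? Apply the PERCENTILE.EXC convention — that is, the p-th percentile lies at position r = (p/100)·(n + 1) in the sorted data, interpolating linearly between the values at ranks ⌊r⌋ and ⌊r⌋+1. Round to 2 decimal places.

n = 9.
r = (55/100)·(9 + 1) = 5.5.
Rank 5 is 36.0 and rank 6 is 46.9.
Interpolate: 36.0 + 0.5·(46.9 − 36.0) = 36.0 + 0.5·10.9 = 41.45.

41.45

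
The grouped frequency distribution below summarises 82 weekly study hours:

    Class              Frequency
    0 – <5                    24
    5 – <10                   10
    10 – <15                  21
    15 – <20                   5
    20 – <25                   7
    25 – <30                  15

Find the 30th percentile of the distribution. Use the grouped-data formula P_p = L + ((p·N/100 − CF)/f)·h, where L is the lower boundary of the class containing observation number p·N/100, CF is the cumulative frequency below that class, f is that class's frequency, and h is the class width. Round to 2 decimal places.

N = 82; target position k = 30/100 · 82 = 24.6.
Cumulative frequencies: 24, 34, 55, 60, 67, 82.
Observation 24.6 falls in the class 5 – <10.
L = 5, CF = 24, f = 10, h = 5.
P30 = 5 + ((24.6 − 24)/10)·5 = 5 + 0.3 = 5.3.

5.30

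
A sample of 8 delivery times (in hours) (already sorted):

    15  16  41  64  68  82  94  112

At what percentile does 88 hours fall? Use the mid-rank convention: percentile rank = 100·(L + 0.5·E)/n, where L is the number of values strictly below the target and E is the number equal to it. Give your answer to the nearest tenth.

75.0

Count below 88: L = 6; count equal: E = 0; n = 8.
Percentile rank = 100·(6 + 0.5·0)/8 = 100·6/8 = 75.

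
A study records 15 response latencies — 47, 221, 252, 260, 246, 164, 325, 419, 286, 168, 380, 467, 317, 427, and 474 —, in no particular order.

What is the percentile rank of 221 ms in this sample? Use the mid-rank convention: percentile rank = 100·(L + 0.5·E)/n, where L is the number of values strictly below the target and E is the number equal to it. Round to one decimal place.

23.3

Sorted: 47, 164, 168, 221, 246, 252, 260, 286, 317, 325, 380, 419, 427, 467, 474.
Count below 221: L = 3; count equal: E = 1; n = 15.
Percentile rank = 100·(3 + 0.5·1)/15 = 100·3.5/15 = 23.33.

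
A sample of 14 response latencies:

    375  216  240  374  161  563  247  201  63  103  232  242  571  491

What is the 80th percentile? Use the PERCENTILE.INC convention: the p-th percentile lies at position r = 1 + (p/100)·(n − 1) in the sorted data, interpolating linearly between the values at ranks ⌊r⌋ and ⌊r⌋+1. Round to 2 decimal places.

Sorted: 63, 103, 161, 201, 216, 232, 240, 242, 247, 374, 375, 491, 563, 571.
n = 14.
r = 1 + (80/100)·(14 − 1) = 1 + 10.4 = 11.4.
Rank 11 is 375 and rank 12 is 491.
Interpolate: 375 + 0.4·(491 − 375) = 375 + 0.4·116 = 421.4.

421.40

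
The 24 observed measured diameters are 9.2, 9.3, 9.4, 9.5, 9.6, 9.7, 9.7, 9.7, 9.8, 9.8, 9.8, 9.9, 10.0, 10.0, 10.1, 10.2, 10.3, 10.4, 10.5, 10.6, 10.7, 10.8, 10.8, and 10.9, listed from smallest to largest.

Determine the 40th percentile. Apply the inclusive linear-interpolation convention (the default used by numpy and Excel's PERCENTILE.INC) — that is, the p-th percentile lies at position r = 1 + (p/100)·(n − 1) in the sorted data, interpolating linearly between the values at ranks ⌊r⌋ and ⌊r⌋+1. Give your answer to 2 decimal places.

n = 24.
r = 1 + (40/100)·(24 − 1) = 1 + 9.2 = 10.2.
Rank 10 is 9.8 and rank 11 is 9.8.
Interpolate: 9.8 + 0.2·(9.8 − 9.8) = 9.8 + 0.2·0 = 9.8.

9.80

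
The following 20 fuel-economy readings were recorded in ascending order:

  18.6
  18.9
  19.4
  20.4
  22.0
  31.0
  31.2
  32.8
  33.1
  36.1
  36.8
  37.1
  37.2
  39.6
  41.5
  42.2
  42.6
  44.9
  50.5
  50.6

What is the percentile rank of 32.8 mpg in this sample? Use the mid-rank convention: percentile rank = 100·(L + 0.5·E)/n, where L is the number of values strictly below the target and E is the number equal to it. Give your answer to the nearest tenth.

Count below 32.8: L = 7; count equal: E = 1; n = 20.
Percentile rank = 100·(7 + 0.5·1)/20 = 100·7.5/20 = 37.5.

37.5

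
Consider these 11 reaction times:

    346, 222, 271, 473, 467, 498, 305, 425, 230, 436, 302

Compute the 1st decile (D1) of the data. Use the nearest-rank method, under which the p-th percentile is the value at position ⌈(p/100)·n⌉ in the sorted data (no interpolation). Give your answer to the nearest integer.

Sorted: 222, 230, 271, 302, 305, 346, 425, 436, 467, 473, 498.
n = 11.
Position = ⌈10/100 · 11⌉ = ⌈1.1⌉ = 2.
The value at rank 2 is 230.

230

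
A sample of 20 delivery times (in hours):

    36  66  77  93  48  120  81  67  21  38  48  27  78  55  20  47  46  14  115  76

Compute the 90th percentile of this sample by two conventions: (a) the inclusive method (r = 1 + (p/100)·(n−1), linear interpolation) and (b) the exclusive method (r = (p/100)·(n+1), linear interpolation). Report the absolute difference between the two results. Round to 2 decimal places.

Sorted: 14, 20, 21, 27, 36, 38, 46, 47, 48, 48, 55, 66, 67, 76, 77, 78, 81, 93, 115, 120.
n = 20.
(a) r = 18.1; between ranks 18 (93) and 19 (115): 95.2.
(b) r = 18.9; between ranks 18 (93) and 19 (115): 112.8.
|95.2 − 112.8| = 17.6.

17.60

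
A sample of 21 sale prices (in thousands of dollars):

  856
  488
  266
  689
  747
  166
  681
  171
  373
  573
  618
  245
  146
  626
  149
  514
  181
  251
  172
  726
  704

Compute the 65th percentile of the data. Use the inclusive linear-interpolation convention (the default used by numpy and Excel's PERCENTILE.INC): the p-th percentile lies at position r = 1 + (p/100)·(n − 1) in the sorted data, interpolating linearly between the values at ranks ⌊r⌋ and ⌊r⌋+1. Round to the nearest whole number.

Sorted: 146, 149, 166, 171, 172, 181, 245, 251, 266, 373, 488, 514, 573, 618, 626, 681, 689, 704, 726, 747, 856.
n = 21.
r = 1 + (65/100)·(21 − 1) = 1 + 13 = 14.
r is an integer, so P65 is the value at rank 14: 618.

618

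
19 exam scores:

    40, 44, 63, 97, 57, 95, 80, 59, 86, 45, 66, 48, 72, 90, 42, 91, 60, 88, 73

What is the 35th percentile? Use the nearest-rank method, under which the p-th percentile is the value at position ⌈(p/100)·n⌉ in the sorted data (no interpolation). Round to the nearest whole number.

Sorted: 40, 42, 44, 45, 48, 57, 59, 60, 63, 66, 72, 73, 80, 86, 88, 90, 91, 95, 97.
n = 19.
Position = ⌈35/100 · 19⌉ = ⌈6.65⌉ = 7.
The value at rank 7 is 59.

59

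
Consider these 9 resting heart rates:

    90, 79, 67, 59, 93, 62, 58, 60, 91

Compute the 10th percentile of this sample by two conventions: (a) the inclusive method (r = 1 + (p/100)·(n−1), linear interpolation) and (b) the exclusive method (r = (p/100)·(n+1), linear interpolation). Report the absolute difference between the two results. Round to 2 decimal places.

Sorted: 58, 59, 60, 62, 67, 79, 90, 91, 93.
n = 9.
(a) r = 1.8; between ranks 1 (58) and 2 (59): 58.8.
(b) r = 1 → value at rank 1 = 58.
|58.8 − 58| = 0.8.

0.80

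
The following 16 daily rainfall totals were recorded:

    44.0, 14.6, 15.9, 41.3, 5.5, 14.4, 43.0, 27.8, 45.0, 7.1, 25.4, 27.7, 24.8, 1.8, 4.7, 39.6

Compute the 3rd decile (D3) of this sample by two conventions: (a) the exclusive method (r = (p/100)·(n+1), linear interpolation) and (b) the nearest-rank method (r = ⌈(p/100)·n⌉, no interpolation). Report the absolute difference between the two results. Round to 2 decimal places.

0.02

Sorted: 1.8, 4.7, 5.5, 7.1, 14.4, 14.6, 15.9, 24.8, 25.4, 27.7, 27.8, 39.6, 41.3, 43.0, 44.0, 45.0.
n = 16.
(a) r = 5.1; between ranks 5 (14.4) and 6 (14.6): 14.42.
(b) the nearest-rank method: rank 5 → 14.4.
|14.42 − 14.4| = 0.02.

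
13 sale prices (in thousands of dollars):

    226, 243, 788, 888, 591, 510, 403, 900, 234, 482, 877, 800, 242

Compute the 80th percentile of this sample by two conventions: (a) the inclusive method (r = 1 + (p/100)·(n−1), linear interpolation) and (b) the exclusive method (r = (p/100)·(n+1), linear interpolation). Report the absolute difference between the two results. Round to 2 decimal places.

Sorted: 226, 234, 242, 243, 403, 482, 510, 591, 788, 800, 877, 888, 900.
n = 13.
(a) r = 10.6; between ranks 10 (800) and 11 (877): 846.2.
(b) r = 11.2; between ranks 11 (877) and 12 (888): 879.2.
|846.2 − 879.2| = 33.

33.00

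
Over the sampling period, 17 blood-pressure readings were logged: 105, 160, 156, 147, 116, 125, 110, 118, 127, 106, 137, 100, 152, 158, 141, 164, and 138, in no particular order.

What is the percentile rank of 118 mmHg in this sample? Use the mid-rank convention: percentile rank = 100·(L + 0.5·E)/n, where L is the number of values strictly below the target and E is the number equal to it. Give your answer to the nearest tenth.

32.4

Sorted: 100, 105, 106, 110, 116, 118, 125, 127, 137, 138, 141, 147, 152, 156, 158, 160, 164.
Count below 118: L = 5; count equal: E = 1; n = 17.
Percentile rank = 100·(5 + 0.5·1)/17 = 100·5.5/17 = 32.35.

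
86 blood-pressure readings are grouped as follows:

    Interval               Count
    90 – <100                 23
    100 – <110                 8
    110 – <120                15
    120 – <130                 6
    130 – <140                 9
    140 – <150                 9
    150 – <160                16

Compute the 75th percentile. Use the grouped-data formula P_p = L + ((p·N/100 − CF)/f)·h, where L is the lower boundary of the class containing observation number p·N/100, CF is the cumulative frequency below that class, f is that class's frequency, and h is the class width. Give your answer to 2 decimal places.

143.89

N = 86; target position k = 75/100 · 86 = 64.5.
Cumulative frequencies: 23, 31, 46, 52, 61, 70, 86.
Observation 64.5 falls in the class 140 – <150.
L = 140, CF = 61, f = 9, h = 10.
P75 = 140 + ((64.5 − 61)/9)·10 = 140 + 3.88889 = 143.889.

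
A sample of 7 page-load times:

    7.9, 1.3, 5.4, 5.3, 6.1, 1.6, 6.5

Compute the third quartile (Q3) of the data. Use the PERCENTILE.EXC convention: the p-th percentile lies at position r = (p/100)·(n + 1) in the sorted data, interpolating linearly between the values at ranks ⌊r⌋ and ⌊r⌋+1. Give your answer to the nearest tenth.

Sorted: 1.3, 1.6, 5.3, 5.4, 6.1, 6.5, 7.9.
n = 7.
r = (75/100)·(7 + 1) = 6.
r is an integer, so P75 is the value at rank 6: 6.5.

6.5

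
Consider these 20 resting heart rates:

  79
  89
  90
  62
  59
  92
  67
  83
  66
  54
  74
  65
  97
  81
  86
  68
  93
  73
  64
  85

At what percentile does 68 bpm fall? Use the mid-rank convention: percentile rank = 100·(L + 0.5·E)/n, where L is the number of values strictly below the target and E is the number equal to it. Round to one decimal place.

37.5

Sorted: 54, 59, 62, 64, 65, 66, 67, 68, 73, 74, 79, 81, 83, 85, 86, 89, 90, 92, 93, 97.
Count below 68: L = 7; count equal: E = 1; n = 20.
Percentile rank = 100·(7 + 0.5·1)/20 = 100·7.5/20 = 37.5.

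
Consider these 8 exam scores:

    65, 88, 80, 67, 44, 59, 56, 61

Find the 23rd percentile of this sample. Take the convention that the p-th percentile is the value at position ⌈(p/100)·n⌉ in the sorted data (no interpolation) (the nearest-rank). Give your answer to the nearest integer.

56

Sorted: 44, 56, 59, 61, 65, 67, 80, 88.
n = 8.
Position = ⌈23/100 · 8⌉ = ⌈1.84⌉ = 2.
The value at rank 2 is 56.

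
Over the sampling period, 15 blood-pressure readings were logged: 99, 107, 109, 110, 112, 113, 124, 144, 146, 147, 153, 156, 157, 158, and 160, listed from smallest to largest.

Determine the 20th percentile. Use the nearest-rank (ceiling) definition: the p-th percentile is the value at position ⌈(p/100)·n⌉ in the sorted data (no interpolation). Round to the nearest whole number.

n = 15.
Position = ⌈20/100 · 15⌉ = ⌈3⌉ = 3.
The value at rank 3 is 109.

109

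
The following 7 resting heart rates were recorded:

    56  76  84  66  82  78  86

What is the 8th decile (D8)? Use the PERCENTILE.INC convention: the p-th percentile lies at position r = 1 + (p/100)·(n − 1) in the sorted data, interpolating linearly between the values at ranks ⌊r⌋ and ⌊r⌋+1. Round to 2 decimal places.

Sorted: 56, 66, 76, 78, 82, 84, 86.
n = 7.
r = 1 + (80/100)·(7 − 1) = 1 + 4.8 = 5.8.
Rank 5 is 82 and rank 6 is 84.
Interpolate: 82 + 0.8·(84 − 82) = 82 + 0.8·2 = 83.6.

83.60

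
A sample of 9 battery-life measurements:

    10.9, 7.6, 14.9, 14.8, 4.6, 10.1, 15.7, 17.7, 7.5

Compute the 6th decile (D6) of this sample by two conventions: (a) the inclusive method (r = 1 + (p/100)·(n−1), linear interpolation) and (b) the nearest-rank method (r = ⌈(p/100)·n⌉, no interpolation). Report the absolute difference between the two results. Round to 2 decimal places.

0.78

Sorted: 4.6, 7.5, 7.6, 10.1, 10.9, 14.8, 14.9, 15.7, 17.7.
n = 9.
(a) r = 5.8; between ranks 5 (10.9) and 6 (14.8): 14.02.
(b) the nearest-rank method: rank 6 → 14.8.
|14.02 − 14.8| = 0.78.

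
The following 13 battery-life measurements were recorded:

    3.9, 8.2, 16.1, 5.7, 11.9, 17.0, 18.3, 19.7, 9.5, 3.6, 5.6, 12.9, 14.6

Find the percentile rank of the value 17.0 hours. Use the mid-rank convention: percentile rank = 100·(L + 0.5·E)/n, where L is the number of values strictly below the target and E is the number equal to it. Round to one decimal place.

Sorted: 3.6, 3.9, 5.6, 5.7, 8.2, 9.5, 11.9, 12.9, 14.6, 16.1, 17.0, 18.3, 19.7.
Count below 17.0: L = 10; count equal: E = 1; n = 13.
Percentile rank = 100·(10 + 0.5·1)/13 = 100·10.5/13 = 80.77.

80.8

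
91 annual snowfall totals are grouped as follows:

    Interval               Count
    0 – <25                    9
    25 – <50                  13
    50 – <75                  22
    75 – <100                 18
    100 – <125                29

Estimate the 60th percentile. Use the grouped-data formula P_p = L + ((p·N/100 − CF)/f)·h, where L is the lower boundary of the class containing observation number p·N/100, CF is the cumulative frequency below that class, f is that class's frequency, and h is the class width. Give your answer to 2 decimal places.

N = 91; target position k = 60/100 · 91 = 54.6.
Cumulative frequencies: 9, 22, 44, 62, 91.
Observation 54.6 falls in the class 75 – <100.
L = 75, CF = 44, f = 18, h = 25.
P60 = 75 + ((54.6 − 44)/18)·25 = 75 + 14.7222 = 89.7222.

89.72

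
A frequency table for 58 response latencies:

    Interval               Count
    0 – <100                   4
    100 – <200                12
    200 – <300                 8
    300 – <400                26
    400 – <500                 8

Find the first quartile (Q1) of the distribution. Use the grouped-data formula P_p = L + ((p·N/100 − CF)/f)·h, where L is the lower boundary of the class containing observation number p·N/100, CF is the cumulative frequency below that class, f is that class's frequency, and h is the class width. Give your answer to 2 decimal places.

N = 58; target position k = 25/100 · 58 = 14.5.
Cumulative frequencies: 4, 16, 24, 50, 58.
Observation 14.5 falls in the class 100 – <200.
L = 100, CF = 4, f = 12, h = 100.
P25 = 100 + ((14.5 − 4)/12)·100 = 100 + 87.5 = 187.5.

187.50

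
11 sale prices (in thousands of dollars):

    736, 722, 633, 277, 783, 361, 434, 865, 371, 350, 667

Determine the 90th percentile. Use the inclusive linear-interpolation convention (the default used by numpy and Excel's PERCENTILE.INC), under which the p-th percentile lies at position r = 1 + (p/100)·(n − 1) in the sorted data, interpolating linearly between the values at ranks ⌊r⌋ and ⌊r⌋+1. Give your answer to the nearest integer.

Sorted: 277, 350, 361, 371, 434, 633, 667, 722, 736, 783, 865.
n = 11.
r = 1 + (90/100)·(11 − 1) = 1 + 9 = 10.
r is an integer, so P90 is the value at rank 10: 783.

783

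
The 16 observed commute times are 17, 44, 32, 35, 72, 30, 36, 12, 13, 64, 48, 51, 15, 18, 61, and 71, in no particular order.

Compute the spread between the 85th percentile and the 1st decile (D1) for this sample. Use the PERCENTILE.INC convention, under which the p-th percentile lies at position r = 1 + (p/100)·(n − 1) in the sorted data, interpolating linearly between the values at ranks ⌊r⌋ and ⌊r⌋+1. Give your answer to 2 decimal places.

49.25

Sorted: 12, 13, 15, 17, 18, 30, 32, 35, 36, 44, 48, 51, 61, 64, 71, 72.
n = 16.
P10: r = 2.5; ranks 2–3 are 13, 15; interpolating gives 14.
P85: r = 13.75; ranks 13–14 are 61, 64; interpolating gives 63.25.
Difference: 63.25 − 14 = 49.25.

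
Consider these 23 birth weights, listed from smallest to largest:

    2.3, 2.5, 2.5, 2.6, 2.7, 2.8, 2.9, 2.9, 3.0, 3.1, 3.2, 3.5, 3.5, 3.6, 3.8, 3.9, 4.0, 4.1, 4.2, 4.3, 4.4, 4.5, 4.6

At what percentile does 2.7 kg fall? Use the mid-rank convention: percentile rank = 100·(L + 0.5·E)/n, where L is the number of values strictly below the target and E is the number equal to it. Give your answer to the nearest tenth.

Count below 2.7: L = 4; count equal: E = 1; n = 23.
Percentile rank = 100·(4 + 0.5·1)/23 = 100·4.5/23 = 19.57.

19.6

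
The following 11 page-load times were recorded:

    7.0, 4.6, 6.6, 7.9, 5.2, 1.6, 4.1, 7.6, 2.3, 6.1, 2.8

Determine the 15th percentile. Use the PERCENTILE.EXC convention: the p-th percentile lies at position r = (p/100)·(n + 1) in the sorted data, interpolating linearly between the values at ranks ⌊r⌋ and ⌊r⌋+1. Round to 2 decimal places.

2.16

Sorted: 1.6, 2.3, 2.8, 4.1, 4.6, 5.2, 6.1, 6.6, 7.0, 7.6, 7.9.
n = 11.
r = (15/100)·(11 + 1) = 1.8.
Rank 1 is 1.6 and rank 2 is 2.3.
Interpolate: 1.6 + 0.8·(2.3 − 1.6) = 1.6 + 0.8·0.7 = 2.16.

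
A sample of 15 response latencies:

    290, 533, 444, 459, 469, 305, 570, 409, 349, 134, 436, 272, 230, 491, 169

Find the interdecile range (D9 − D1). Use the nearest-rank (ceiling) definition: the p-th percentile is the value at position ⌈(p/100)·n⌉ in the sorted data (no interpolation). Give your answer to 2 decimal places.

364.00

Sorted: 134, 169, 230, 272, 290, 305, 349, 409, 436, 444, 459, 469, 491, 533, 570.
n = 15.
P10: rank ⌈10/100·15⌉ = 2 → 169.
P90: rank ⌈90/100·15⌉ = 14 → 533.
Difference: 533 − 169 = 364.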